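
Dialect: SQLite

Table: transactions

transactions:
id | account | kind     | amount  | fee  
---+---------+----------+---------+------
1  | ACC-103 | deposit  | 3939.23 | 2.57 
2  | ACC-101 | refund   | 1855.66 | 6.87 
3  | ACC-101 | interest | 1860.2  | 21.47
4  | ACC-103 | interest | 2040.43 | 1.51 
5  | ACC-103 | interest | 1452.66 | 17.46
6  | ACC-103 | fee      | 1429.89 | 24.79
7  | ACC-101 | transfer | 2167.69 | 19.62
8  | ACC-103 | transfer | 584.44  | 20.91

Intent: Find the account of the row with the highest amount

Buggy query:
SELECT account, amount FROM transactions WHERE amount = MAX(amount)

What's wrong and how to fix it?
Bug: MAX(amount) is an aggregate and cannot be used directly in WHERE

Fix: Wrap MAX in a scalar subquery so WHERE compares against a single value

Corrected query:
SELECT account, amount FROM transactions WHERE amount = (SELECT MAX(amount) FROM transactions)

Result:
account | amount 
--------+--------
ACC-103 | 3939.23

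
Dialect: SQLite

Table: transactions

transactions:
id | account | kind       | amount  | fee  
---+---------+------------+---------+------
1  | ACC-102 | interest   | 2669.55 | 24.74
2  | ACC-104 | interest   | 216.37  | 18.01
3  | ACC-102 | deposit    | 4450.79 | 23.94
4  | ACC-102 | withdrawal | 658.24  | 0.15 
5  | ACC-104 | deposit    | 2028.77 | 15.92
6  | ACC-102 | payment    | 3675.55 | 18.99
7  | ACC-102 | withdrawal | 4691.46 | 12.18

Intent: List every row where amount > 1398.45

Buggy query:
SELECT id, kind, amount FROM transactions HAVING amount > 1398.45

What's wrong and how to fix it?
Bug: This is a non-aggregate query (no GROUP BY, no aggregates), so in SQLite the HAVING clause is invalid here; a row-level condition belongs in WHERE

Fix: Use WHERE for row-level filtering

Corrected query:
SELECT id, kind, amount FROM transactions WHERE amount > 1398.45

Result:
id | kind       | amount 
---+------------+--------
1  | interest   | 2669.55
3  | deposit    | 4450.79
5  | deposit    | 2028.77
6  | payment    | 3675.55
7  | withdrawal | 4691.46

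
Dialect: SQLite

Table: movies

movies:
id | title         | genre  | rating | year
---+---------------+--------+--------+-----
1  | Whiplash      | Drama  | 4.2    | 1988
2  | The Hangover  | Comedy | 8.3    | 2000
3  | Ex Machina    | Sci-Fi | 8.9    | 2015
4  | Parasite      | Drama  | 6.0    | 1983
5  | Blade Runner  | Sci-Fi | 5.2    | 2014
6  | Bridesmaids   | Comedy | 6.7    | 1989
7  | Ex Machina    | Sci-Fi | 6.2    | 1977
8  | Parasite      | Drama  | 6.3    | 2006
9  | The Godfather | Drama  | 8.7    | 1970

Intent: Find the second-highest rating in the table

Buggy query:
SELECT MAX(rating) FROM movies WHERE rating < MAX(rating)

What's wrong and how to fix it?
Bug: MAX(rating) on the right of the comparison is an aggregate-in-WHERE error

Fix: Compute the overall MAX in a subquery, then take MAX of rows below it

Corrected query:
SELECT MAX(rating) FROM movies WHERE rating < (SELECT MAX(rating) FROM movies)

Result:
MAX(rating)
-----------
8.7        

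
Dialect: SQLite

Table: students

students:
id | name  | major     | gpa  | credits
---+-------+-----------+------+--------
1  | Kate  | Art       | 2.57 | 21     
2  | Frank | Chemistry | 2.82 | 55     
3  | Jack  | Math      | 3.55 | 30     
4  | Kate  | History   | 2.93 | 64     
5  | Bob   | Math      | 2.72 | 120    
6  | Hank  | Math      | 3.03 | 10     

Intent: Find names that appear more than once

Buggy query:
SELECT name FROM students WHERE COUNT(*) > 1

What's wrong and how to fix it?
Bug: COUNT(*) is an aggregate and cannot be used in WHERE

Fix: Group first, then use HAVING for the count condition

Corrected query:
SELECT name FROM students GROUP BY name HAVING COUNT(*) > 1

Result:
name
----
Kate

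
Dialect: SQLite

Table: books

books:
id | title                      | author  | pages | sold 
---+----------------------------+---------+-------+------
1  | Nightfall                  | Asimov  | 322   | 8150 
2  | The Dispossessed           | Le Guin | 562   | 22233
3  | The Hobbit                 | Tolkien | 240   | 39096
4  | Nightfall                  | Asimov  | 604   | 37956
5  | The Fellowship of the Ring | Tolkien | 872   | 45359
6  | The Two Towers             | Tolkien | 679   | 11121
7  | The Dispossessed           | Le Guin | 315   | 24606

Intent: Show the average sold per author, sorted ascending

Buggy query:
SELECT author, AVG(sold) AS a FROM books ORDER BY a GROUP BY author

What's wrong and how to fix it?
Bug: GROUP BY must precede ORDER BY

Fix: Move ORDER BY to the end, after GROUP BY

Corrected query:
SELECT author, AVG(sold) AS a FROM books GROUP BY author ORDER BY a

Result:
author  | a           
--------+-------------
Asimov  | 23053       
Le Guin | 23419.5     
Tolkien | 31858.666667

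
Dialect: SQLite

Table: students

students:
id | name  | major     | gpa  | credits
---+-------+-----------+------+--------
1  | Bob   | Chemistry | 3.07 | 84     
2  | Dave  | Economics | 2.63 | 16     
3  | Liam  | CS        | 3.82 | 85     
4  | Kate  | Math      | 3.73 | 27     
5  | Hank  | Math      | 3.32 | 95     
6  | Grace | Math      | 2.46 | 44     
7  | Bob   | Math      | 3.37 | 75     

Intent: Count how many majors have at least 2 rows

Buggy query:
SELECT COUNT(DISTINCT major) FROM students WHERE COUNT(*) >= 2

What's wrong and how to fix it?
Bug: COUNT(*) cannot appear in WHERE; the per-group count doesn't exist yet

Fix: Group first with HAVING COUNT(*) >= 2, then COUNT the resulting groups

Corrected query:
SELECT COUNT(*) FROM (SELECT major FROM students GROUP BY major HAVING COUNT(*) >= 2)

Result:
COUNT(*)
--------
1       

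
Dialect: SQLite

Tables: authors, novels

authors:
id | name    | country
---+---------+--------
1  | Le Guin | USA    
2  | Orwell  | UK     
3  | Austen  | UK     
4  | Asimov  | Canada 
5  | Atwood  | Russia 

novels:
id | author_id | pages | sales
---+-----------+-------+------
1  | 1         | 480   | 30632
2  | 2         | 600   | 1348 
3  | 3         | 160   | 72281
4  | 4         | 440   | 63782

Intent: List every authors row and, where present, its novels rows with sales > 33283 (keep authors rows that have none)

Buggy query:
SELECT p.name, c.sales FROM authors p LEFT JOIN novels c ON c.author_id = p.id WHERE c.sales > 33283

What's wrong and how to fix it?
Bug: A WHERE condition on the right-hand table after LEFT JOIN drops unmatched parents

Fix: Move the right-table condition into the ON clause so unmatched parents are kept

Corrected query:
SELECT p.name, c.sales FROM authors p LEFT JOIN novels c ON c.author_id = p.id AND c.sales > 33283

Result:
name    | sales
--------+------
Le Guin | NULL 
Orwell  | NULL 
Austen  | 72281
Asimov  | 63782
Atwood  | NULL 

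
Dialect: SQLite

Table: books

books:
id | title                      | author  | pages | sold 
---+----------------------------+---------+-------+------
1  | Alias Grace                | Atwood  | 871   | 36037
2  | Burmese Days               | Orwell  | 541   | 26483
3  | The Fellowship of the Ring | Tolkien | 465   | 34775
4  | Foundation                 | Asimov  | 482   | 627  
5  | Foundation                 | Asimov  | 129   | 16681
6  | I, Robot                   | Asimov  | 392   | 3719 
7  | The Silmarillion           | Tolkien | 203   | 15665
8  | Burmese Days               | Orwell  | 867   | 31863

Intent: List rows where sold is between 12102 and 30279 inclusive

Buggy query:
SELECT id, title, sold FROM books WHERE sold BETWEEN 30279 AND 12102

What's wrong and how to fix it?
Bug: The bounds are reversed; BETWEEN a AND b requires a <= b to match anything

Fix: Swap the bounds so the smaller value comes first

Corrected query:
SELECT id, title, sold FROM books WHERE sold BETWEEN 12102 AND 30279

Result:
id | title            | sold 
---+------------------+------
2  | Burmese Days     | 26483
5  | Foundation       | 16681
7  | The Silmarillion | 15665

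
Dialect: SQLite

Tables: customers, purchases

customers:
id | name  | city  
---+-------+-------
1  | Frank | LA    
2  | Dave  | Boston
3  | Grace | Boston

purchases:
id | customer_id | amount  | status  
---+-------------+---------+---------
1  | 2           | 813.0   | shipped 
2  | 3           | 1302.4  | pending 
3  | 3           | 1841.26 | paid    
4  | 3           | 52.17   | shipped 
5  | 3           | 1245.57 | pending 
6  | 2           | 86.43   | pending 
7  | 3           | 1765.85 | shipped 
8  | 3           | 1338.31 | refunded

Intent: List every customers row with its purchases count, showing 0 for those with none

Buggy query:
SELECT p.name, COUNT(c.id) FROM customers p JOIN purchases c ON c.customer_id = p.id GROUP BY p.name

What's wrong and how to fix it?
Bug: An inner join excludes parents with zero children

Fix: Switch to LEFT JOIN to retain unmatched parent rows

Corrected query:
SELECT p.name, COUNT(c.id) FROM customers p LEFT JOIN purchases c ON c.customer_id = p.id GROUP BY p.name

Result:
name  | COUNT(c.id)
------+------------
Dave  | 2          
Frank | 0          
Grace | 6          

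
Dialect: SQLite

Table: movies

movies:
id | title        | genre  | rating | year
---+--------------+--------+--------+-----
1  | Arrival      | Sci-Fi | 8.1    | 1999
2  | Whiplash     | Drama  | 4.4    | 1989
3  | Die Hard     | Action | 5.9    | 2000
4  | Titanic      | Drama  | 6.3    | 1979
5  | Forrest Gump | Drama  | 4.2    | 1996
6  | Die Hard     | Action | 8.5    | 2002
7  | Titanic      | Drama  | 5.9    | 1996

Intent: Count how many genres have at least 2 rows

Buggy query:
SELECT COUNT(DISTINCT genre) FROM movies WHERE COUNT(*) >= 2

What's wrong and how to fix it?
Bug: WHERE filters individual rows, not groups, so a group-level COUNT is invalid there

Fix: Group first with HAVING COUNT(*) >= 2, then COUNT the resulting groups

Corrected query:
SELECT COUNT(*) FROM (SELECT genre FROM movies GROUP BY genre HAVING COUNT(*) >= 2)

Result:
COUNT(*)
--------
2       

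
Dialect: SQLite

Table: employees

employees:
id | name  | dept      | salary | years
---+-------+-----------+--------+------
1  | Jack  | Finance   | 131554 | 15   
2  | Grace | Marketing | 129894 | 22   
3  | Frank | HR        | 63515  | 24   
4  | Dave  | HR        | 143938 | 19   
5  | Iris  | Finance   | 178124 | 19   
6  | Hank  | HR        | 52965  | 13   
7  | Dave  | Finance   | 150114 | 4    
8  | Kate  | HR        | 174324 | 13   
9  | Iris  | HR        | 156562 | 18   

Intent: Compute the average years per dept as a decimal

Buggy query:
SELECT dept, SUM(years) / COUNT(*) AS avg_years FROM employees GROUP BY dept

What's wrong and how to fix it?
Bug: Both operands are integers, so '/' performs integer division and truncates

Fix: Cast one side to REAL so the division keeps the fractional part

Corrected query:
SELECT dept, SUM(years) * 1.0 / COUNT(*) AS avg_years FROM employees GROUP BY dept

Result:
dept      | avg_years
----------+----------
Finance   | 12.666667
HR        | 17.4     
Marketing | 22       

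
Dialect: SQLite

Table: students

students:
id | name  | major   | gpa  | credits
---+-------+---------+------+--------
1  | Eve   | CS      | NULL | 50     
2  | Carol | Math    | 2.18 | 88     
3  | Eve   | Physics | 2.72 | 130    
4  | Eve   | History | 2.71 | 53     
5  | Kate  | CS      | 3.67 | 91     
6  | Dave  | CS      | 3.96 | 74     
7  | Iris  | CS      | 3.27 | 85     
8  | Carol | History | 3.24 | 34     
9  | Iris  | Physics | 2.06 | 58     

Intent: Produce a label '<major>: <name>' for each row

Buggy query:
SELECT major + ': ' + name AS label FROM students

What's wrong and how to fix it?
Bug: SQLite uses || for string concatenation; + coerces text to numbers (yielding 0)

Fix: Use the || operator for string concatenation

Corrected query:
SELECT major || ': ' || name AS label FROM students

Result:
label         
--------------
CS: Eve       
Math: Carol   
Physics: Eve  
History: Eve  
CS: Kate      
CS: Dave      
CS: Iris      
History: Carol
Physics: Iris 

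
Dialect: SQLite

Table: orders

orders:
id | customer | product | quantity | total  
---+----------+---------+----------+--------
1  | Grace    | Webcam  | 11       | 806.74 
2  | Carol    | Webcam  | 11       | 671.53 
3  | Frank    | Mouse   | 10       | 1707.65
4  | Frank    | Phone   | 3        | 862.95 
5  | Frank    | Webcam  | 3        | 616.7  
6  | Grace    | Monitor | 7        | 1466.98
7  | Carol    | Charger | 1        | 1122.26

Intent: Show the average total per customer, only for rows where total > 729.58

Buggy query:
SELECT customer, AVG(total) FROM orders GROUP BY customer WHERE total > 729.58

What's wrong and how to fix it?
Bug: Row-level WHERE must come before GROUP BY in the clause order

Fix: Move the WHERE clause before GROUP BY

Corrected query:
SELECT customer, AVG(total) FROM orders WHERE total > 729.58 GROUP BY customer

Result:
customer | AVG(total)
---------+-----------
Carol    | 1122.26   
Frank    | 1285.3    
Grace    | 1136.86   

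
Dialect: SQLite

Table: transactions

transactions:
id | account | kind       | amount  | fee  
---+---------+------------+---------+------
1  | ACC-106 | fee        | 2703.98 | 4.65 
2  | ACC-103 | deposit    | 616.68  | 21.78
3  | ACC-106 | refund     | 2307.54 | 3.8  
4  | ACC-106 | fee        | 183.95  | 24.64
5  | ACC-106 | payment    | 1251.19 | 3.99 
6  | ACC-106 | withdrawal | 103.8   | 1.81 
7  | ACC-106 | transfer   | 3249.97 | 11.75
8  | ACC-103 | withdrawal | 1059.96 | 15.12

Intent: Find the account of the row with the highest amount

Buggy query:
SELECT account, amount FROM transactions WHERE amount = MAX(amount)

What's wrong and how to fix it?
Bug: WHERE is evaluated per row; an aggregate over the whole table isn't defined there

Fix: Use a subquery: WHERE amount = (SELECT MAX(amount) FROM transactions)

Corrected query:
SELECT account, amount FROM transactions WHERE amount = (SELECT MAX(amount) FROM transactions)

Result:
account | amount 
--------+--------
ACC-106 | 3249.97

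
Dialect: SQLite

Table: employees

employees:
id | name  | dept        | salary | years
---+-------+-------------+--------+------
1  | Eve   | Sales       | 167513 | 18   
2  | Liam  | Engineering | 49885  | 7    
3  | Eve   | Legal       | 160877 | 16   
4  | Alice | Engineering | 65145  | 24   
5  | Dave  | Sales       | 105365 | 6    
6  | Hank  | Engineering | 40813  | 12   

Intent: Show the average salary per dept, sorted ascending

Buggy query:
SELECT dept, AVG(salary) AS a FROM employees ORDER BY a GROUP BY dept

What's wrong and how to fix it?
Bug: GROUP BY must precede ORDER BY

Fix: Reorder: SELECT … FROM … GROUP BY … ORDER BY …

Corrected query:
SELECT dept, AVG(salary) AS a FROM employees GROUP BY dept ORDER BY a

Result:
dept        | a           
------------+-------------
Engineering | 51947.666667
Sales       | 136439      
Legal       | 160877      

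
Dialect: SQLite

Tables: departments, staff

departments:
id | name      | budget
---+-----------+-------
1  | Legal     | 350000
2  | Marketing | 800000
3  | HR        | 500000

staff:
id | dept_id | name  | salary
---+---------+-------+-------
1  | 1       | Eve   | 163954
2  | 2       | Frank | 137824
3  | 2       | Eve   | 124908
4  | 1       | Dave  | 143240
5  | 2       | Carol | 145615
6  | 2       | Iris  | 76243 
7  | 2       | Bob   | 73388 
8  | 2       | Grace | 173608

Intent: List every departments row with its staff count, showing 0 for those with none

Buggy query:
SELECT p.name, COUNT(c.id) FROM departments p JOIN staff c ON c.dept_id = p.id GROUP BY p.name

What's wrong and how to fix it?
Bug: An inner join excludes parents with zero children

Fix: Use LEFT JOIN so parents without children still appear (COUNT(c.id) gives 0)

Corrected query:
SELECT p.name, COUNT(c.id) FROM departments p LEFT JOIN staff c ON c.dept_id = p.id GROUP BY p.name

Result:
name      | COUNT(c.id)
----------+------------
HR        | 0          
Legal     | 2          
Marketing | 6          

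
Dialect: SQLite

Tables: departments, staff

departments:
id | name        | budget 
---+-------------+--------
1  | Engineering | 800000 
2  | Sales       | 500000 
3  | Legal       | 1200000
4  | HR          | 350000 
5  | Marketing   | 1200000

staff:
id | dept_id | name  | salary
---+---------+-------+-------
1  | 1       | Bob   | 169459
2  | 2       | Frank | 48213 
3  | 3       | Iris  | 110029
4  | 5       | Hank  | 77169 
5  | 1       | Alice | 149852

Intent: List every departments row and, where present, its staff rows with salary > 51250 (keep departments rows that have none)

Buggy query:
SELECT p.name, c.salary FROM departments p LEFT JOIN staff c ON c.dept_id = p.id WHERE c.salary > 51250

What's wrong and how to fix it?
Bug: Filtering c.salary in WHERE discards the NULL rows produced by LEFT JOIN, turning it into an inner join

Fix: Put 'c.salary > 51250' in the JOIN's ON clause instead of WHERE

Corrected query:
SELECT p.name, c.salary FROM departments p LEFT JOIN staff c ON c.dept_id = p.id AND c.salary > 51250

Result:
name        | salary
------------+-------
Engineering | 149852
Engineering | 169459
Sales       | NULL  
Legal       | 110029
HR          | NULL  
Marketing   | 77169 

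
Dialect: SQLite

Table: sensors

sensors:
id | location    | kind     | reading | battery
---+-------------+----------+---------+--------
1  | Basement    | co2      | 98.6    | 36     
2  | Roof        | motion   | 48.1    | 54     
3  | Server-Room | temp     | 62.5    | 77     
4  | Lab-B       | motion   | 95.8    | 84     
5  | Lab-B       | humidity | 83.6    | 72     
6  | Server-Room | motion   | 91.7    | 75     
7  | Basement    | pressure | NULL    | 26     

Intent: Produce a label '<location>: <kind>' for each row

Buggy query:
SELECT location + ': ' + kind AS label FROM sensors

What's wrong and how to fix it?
Bug: '+' is numeric addition; on text columns SQLite converts them to 0 instead of concatenating

Fix: Replace + with || to concatenate text

Corrected query:
SELECT location || ': ' || kind AS label FROM sensors

Result:
label              
-------------------
Basement: co2      
Roof: motion       
Server-Room: temp  
Lab-B: motion      
Lab-B: humidity    
Server-Room: motion
Basement: pressure 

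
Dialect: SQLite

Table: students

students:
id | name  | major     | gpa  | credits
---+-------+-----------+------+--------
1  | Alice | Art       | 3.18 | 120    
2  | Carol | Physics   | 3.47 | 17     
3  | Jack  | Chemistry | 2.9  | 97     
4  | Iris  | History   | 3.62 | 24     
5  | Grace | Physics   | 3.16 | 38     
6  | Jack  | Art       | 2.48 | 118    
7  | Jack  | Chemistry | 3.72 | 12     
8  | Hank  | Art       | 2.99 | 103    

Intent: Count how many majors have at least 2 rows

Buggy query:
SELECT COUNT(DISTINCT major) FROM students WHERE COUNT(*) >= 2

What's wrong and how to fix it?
Bug: WHERE filters individual rows, not groups, so a group-level COUNT is invalid there

Fix: Group first with HAVING COUNT(*) >= 2, then COUNT the resulting groups

Corrected query:
SELECT COUNT(*) FROM (SELECT major FROM students GROUP BY major HAVING COUNT(*) >= 2)

Result:
COUNT(*)
--------
3       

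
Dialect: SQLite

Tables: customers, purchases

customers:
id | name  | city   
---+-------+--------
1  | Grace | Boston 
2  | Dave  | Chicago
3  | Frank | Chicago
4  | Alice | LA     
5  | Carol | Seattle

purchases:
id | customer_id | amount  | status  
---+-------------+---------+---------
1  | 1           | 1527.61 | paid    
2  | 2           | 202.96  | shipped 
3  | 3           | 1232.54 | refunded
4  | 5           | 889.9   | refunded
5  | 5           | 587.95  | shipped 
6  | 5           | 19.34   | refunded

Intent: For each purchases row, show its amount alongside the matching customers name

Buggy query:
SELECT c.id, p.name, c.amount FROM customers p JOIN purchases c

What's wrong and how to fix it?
Bug: JOIN with no ON clause produces a cartesian product; every purchases row pairs with every customers row

Fix: Specify the join condition linking the foreign key to the parent id

Corrected query:
SELECT c.id, p.name, c.amount FROM customers p JOIN purchases c ON c.customer_id = p.id

Result:
id | name  | amount 
---+-------+--------
1  | Grace | 1527.61
2  | Dave  | 202.96 
3  | Frank | 1232.54
4  | Carol | 889.9  
5  | Carol | 587.95 
6  | Carol | 19.34  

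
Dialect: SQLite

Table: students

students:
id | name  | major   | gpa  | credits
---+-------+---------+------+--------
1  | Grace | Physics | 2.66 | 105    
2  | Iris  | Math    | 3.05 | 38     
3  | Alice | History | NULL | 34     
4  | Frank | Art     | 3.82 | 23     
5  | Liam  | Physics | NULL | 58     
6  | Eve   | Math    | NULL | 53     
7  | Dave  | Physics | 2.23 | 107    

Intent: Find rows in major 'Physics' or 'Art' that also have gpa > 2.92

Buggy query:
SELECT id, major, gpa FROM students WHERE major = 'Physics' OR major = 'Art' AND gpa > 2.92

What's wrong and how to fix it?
Bug: AND binds tighter than OR, so this parses as major = 'Physics' OR (major = 'Art' AND gpa > 2.92)

Fix: Group the OR with parentheses (or use IN), then AND the threshold

Corrected query:
SELECT id, major, gpa FROM students WHERE (major = 'Physics' OR major = 'Art') AND gpa > 2.92

Result:
id | major | gpa 
---+-------+-----
4  | Art   | 3.82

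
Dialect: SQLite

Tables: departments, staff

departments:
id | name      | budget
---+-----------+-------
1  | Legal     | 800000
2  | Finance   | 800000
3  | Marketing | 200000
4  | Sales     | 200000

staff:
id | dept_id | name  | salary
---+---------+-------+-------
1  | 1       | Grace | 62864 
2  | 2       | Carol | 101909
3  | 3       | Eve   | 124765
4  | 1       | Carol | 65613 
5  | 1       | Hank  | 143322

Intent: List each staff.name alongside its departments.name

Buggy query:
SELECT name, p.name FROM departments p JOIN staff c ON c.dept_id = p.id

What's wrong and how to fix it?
Bug: 'name' exists in both joined tables, so the database can't tell which one is meant

Fix: Qualify the column with its table alias (c.name)

Corrected query:
SELECT c.name, p.name FROM departments p JOIN staff c ON c.dept_id = p.id

Result:
name  | name     
------+----------
Grace | Legal    
Carol | Finance  
Eve   | Marketing
Carol | Legal    
Hank  | Legal    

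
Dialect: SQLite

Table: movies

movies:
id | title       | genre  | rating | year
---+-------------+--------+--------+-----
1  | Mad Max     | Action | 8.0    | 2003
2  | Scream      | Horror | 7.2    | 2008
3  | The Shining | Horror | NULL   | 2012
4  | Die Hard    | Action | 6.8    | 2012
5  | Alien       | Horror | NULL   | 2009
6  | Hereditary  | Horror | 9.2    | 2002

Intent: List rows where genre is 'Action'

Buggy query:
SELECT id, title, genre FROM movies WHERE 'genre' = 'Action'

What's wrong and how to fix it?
Bug: 'genre' in single quotes is a string literal, not the column; the comparison is literal-vs-literal and never true

Fix: Reference the column as genre without single quotes

Corrected query:
SELECT id, title, genre FROM movies WHERE genre = 'Action'

Result:
id | title    | genre 
---+----------+-------
1  | Mad Max  | Action
4  | Die Hard | Action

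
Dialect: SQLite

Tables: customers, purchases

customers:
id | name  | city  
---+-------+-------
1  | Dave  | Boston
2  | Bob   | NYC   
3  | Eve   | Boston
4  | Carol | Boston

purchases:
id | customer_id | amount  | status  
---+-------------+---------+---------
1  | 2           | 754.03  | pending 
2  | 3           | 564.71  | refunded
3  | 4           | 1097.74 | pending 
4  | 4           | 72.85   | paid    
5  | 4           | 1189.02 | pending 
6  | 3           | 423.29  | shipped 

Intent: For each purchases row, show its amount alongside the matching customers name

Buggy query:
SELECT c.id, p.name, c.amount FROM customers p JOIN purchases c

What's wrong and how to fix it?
Bug: Missing join condition: each purchases row is matched to all customers rows instead of just its own

Fix: Specify the join condition linking the foreign key to the parent id

Corrected query:
SELECT c.id, p.name, c.amount FROM customers p JOIN purchases c ON c.customer_id = p.id

Result:
id | name  | amount 
---+-------+--------
1  | Bob   | 754.03 
2  | Eve   | 564.71 
3  | Carol | 1097.74
4  | Carol | 72.85  
5  | Carol | 1189.02
6  | Eve   | 423.29 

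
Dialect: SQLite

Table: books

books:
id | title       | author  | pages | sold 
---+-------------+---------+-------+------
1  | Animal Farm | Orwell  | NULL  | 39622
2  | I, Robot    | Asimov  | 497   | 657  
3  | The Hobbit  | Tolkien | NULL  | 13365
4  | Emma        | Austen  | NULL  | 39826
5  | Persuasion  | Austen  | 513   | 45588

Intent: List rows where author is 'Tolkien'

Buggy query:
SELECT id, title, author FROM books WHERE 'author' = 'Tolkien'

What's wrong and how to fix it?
Bug: 'author' in single quotes is a string literal, not the column; the comparison is literal-vs-literal and never true

Fix: Remove the quotes around the column name (or use double quotes for an identifier)

Corrected query:
SELECT id, title, author FROM books WHERE author = 'Tolkien'

Result:
id | title      | author 
---+------------+--------
3  | The Hobbit | Tolkien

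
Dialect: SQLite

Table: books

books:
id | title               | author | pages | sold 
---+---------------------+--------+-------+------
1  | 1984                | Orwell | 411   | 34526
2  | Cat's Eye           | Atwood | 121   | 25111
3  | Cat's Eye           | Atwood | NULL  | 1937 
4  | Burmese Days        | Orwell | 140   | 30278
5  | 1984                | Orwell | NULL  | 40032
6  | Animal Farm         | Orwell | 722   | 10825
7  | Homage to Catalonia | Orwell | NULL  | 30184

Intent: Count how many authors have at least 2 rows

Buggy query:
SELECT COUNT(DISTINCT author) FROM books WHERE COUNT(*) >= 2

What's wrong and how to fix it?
Bug: WHERE filters individual rows, not groups, so a group-level COUNT is invalid there

Fix: Use a subquery that GROUPs and filters with HAVING, then count its rows

Corrected query:
SELECT COUNT(*) FROM (SELECT author FROM books GROUP BY author HAVING COUNT(*) >= 2)

Result:
COUNT(*)
--------
2       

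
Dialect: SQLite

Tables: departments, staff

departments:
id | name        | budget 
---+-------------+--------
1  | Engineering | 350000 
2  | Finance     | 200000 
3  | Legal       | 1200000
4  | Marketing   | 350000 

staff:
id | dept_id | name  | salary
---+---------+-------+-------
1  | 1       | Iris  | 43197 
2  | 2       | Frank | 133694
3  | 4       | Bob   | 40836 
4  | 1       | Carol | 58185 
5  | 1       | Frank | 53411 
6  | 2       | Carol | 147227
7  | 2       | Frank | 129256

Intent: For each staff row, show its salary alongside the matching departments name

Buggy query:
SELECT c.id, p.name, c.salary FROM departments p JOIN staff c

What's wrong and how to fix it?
Bug: JOIN with no ON clause produces a cartesian product; every staff row pairs with every departments row

Fix: Specify the join condition linking the foreign key to the parent id

Corrected query:
SELECT c.id, p.name, c.salary FROM departments p JOIN staff c ON c.dept_id = p.id

Result:
id | name        | salary
---+-------------+-------
1  | Engineering | 43197 
2  | Finance     | 133694
3  | Marketing   | 40836 
4  | Engineering | 58185 
5  | Engineering | 53411 
6  | Finance     | 147227
7  | Finance     | 129256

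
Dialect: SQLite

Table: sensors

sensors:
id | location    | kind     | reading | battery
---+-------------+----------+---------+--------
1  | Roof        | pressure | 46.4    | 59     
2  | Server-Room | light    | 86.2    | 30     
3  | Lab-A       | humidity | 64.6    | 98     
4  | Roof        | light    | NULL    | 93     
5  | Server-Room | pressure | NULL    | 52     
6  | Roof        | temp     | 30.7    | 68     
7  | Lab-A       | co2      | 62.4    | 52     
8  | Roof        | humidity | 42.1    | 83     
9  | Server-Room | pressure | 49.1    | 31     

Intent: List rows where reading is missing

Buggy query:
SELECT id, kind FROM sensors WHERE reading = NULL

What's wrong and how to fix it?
Bug: '= NULL' is always unknown in SQL three-valued logic, so no rows match

Fix: Use IS NULL to test for NULL

Corrected query:
SELECT id, kind FROM sensors WHERE reading IS NULL

Result:
id | kind    
---+---------
4  | light   
5  | pressure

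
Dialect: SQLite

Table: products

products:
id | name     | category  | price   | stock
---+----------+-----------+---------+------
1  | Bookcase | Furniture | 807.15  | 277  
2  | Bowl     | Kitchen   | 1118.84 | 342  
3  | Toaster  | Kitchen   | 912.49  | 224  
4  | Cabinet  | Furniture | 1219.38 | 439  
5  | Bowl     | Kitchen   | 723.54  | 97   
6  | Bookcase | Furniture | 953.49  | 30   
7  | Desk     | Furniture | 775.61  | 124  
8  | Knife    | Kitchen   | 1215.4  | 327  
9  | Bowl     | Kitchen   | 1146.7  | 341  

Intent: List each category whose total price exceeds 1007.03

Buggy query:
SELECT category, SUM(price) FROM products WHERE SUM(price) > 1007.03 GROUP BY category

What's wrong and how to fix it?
Bug: WHERE runs before GROUP BY, so aggregates aren't available there

Fix: Move the aggregate condition to a HAVING clause

Corrected query:
SELECT category, SUM(price) FROM products GROUP BY category HAVING SUM(price) > 1007.03

Result:
category  | SUM(price)
----------+-----------
Furniture | 3755.63   
Kitchen   | 5116.97   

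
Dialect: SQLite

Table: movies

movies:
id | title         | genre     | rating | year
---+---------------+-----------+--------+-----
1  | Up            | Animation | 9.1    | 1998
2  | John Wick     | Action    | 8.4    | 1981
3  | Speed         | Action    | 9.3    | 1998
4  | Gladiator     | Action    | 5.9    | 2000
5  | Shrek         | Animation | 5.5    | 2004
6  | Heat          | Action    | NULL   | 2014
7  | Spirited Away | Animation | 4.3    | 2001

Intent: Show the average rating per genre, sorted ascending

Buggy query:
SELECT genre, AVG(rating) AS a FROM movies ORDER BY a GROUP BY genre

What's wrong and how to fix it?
Bug: ORDER BY appears before GROUP BY; SQL clause order requires GROUP BY first

Fix: Move ORDER BY to the end, after GROUP BY

Corrected query:
SELECT genre, AVG(rating) AS a FROM movies GROUP BY genre ORDER BY a

Result:
genre     | a       
----------+---------
Animation | 6.3     
Action    | 7.866667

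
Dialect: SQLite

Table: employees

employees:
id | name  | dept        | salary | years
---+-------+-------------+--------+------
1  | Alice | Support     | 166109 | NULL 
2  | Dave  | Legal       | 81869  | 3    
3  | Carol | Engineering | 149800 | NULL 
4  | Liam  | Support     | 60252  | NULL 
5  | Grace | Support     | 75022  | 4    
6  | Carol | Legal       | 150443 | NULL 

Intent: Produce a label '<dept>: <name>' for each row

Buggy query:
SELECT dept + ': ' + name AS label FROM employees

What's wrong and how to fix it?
Bug: SQLite uses || for string concatenation; + coerces text to numbers (yielding 0)

Fix: Use the || operator for string concatenation

Corrected query:
SELECT dept || ': ' || name AS label FROM employees

Result:
label             
------------------
Support: Alice    
Legal: Dave       
Engineering: Carol
Support: Liam     
Support: Grace    
Legal: Carol      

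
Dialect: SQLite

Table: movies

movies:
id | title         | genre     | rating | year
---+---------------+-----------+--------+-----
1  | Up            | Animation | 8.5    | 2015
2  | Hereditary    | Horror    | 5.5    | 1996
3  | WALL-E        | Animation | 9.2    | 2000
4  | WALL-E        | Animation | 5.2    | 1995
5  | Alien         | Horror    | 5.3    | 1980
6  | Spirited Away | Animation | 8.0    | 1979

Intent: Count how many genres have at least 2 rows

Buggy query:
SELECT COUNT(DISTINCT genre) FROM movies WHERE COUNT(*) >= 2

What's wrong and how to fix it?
Bug: WHERE filters individual rows, not groups, so a group-level COUNT is invalid there

Fix: Use a subquery that GROUPs and filters with HAVING, then count its rows

Corrected query:
SELECT COUNT(*) FROM (SELECT genre FROM movies GROUP BY genre HAVING COUNT(*) >= 2)

Result:
COUNT(*)
--------
2       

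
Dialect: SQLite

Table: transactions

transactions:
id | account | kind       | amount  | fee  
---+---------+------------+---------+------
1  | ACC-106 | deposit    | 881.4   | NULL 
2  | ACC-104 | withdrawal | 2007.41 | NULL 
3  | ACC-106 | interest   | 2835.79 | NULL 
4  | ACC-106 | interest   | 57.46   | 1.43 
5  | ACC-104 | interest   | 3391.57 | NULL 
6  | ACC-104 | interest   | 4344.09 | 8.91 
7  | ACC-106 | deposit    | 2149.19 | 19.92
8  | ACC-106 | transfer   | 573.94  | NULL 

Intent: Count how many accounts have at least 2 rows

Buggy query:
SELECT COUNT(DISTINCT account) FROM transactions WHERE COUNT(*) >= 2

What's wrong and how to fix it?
Bug: COUNT(*) cannot appear in WHERE; the per-group count doesn't exist yet

Fix: Group first with HAVING COUNT(*) >= 2, then COUNT the resulting groups

Corrected query:
SELECT COUNT(*) FROM (SELECT account FROM transactions GROUP BY account HAVING COUNT(*) >= 2)

Result:
COUNT(*)
--------
2       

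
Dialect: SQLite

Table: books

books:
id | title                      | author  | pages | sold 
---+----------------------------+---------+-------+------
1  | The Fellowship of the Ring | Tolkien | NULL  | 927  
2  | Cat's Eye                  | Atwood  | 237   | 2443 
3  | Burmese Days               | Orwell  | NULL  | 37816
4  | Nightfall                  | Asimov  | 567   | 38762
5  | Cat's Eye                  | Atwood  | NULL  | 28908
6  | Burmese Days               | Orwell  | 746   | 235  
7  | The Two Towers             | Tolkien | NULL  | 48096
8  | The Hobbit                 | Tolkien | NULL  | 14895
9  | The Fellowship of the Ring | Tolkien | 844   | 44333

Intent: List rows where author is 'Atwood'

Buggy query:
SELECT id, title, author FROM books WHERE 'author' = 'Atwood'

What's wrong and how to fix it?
Bug: Single quotes denote string literals in SQL; the column name is being compared as a constant string

Fix: Reference the column as author without single quotes

Corrected query:
SELECT id, title, author FROM books WHERE author = 'Atwood'

Result:
id | title     | author
---+-----------+-------
2  | Cat's Eye | Atwood
5  | Cat's Eye | Atwood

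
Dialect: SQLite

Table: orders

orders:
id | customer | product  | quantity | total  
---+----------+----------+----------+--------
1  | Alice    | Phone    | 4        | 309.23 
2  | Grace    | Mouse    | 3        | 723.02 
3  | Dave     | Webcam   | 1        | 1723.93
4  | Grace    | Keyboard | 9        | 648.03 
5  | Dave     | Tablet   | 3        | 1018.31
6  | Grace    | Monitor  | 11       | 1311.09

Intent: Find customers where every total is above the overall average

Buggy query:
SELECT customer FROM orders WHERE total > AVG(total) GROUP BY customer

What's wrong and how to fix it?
Bug: WHERE evaluates per row before aggregation, so AVG() is unavailable

Fix: Compute the overall average in a scalar subquery and compare each group's MIN against it in HAVING

Corrected query:
SELECT customer FROM orders GROUP BY customer HAVING MIN(total) > (SELECT AVG(total) FROM orders)

Result:
customer
--------
Dave    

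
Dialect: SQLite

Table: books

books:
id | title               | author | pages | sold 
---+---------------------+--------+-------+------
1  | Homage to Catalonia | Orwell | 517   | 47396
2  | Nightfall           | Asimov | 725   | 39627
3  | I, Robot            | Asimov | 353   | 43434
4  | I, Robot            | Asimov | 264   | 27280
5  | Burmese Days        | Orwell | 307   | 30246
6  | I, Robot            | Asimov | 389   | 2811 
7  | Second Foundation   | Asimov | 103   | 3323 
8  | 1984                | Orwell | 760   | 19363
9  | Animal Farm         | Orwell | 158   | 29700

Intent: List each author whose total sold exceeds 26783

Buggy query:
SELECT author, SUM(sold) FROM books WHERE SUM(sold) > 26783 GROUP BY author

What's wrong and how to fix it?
Bug: WHERE runs before GROUP BY, so aggregates aren't available there

Fix: Use HAVING (which filters groups after aggregation) instead of WHERE

Corrected query:
SELECT author, SUM(sold) FROM books GROUP BY author HAVING SUM(sold) > 26783

Result:
author | SUM(sold)
-------+----------
Asimov | 116475   
Orwell | 126705   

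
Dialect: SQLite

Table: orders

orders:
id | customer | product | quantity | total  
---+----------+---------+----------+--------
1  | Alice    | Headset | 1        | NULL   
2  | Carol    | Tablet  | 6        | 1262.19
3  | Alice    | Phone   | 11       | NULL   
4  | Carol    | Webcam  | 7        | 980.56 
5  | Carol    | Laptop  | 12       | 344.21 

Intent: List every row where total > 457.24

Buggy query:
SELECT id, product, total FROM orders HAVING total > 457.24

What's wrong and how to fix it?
Bug: HAVING filters the output of aggregation, but this query has no GROUP BY and no aggregate functions, so SQLite rejects it (HAVING clause on a non-aggregate query); the condition here is per row

Fix: Replace HAVING with WHERE since the condition applies to individual rows

Corrected query:
SELECT id, product, total FROM orders WHERE total > 457.24

Result:
id | product | total  
---+---------+--------
2  | Tablet  | 1262.19
4  | Webcam  | 980.56 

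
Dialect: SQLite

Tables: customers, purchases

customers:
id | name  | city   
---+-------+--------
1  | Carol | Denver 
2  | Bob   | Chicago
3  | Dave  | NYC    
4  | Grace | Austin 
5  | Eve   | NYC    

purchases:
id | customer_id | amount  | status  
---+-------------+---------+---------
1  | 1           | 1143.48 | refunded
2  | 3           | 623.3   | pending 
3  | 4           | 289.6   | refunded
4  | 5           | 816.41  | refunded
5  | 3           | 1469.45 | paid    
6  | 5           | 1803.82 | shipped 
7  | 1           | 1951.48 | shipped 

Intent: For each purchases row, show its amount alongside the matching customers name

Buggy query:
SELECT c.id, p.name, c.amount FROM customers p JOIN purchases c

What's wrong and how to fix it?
Bug: JOIN with no ON clause produces a cartesian product; every purchases row pairs with every customers row

Fix: Add ON c.customer_id = p.id to the JOIN

Corrected query:
SELECT c.id, p.name, c.amount FROM customers p JOIN purchases c ON c.customer_id = p.id

Result:
id | name  | amount 
---+-------+--------
1  | Carol | 1143.48
2  | Dave  | 623.3  
3  | Grace | 289.6  
4  | Eve   | 816.41 
5  | Dave  | 1469.45
6  | Eve   | 1803.82
7  | Carol | 1951.48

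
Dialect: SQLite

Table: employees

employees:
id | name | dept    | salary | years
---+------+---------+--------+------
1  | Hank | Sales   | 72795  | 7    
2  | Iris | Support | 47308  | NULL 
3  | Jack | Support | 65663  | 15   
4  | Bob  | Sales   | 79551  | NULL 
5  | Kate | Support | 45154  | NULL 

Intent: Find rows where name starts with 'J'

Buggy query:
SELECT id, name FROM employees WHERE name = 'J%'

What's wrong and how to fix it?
Bug: '=' compares the literal string including the % character; pattern matching needs LIKE

Fix: Use LIKE for wildcard pattern matching

Corrected query:
SELECT id, name FROM employees WHERE name LIKE 'J%'

Result:
id | name
---+-----
3  | Jack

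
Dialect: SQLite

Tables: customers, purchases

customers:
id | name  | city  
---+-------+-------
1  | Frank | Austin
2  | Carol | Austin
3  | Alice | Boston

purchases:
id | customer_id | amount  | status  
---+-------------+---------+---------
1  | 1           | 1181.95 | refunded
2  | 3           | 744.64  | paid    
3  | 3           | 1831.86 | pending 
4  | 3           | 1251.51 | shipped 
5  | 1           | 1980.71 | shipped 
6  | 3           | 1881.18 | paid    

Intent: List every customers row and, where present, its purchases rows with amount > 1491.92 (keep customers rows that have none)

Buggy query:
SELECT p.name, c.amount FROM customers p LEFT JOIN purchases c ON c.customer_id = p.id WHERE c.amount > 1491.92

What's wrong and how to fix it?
Bug: A WHERE condition on the right-hand table after LEFT JOIN drops unmatched parents

Fix: Put 'c.amount > 1491.92' in the JOIN's ON clause instead of WHERE

Corrected query:
SELECT p.name, c.amount FROM customers p LEFT JOIN purchases c ON c.customer_id = p.id AND c.amount > 1491.92

Result:
name  | amount 
------+--------
Frank | 1980.71
Carol | NULL   
Alice | 1831.86
Alice | 1881.18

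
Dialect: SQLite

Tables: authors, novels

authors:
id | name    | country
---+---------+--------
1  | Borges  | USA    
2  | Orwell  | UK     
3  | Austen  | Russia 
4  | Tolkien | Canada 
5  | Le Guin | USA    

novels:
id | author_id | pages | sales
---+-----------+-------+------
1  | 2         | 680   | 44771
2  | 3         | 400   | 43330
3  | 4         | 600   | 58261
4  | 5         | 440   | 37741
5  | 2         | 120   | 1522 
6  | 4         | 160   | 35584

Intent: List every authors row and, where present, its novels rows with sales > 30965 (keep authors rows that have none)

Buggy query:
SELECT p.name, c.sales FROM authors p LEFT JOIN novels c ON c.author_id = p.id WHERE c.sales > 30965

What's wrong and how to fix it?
Bug: A WHERE condition on the right-hand table after LEFT JOIN drops unmatched parents

Fix: Put 'c.sales > 30965' in the JOIN's ON clause instead of WHERE

Corrected query:
SELECT p.name, c.sales FROM authors p LEFT JOIN novels c ON c.author_id = p.id AND c.sales > 30965

Result:
name    | sales
--------+------
Borges  | NULL 
Orwell  | 44771
Austen  | 43330
Tolkien | 35584
Tolkien | 58261
Le Guin | 37741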